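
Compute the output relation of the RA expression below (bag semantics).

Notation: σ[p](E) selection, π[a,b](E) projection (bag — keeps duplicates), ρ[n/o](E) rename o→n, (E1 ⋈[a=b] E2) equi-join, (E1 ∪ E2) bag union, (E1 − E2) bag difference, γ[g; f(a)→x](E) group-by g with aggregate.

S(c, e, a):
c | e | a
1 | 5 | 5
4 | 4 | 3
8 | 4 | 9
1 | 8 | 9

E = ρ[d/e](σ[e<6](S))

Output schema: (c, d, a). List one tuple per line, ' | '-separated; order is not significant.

Row counts bottom-up:
  S → 4
  σ[e<6](S) → 3
  ρ[d/e](σ[e<6](S)) → 3

== RESULT ==
c | d | a
1 | 5 | 5
4 | 4 | 3
8 | 4 | 9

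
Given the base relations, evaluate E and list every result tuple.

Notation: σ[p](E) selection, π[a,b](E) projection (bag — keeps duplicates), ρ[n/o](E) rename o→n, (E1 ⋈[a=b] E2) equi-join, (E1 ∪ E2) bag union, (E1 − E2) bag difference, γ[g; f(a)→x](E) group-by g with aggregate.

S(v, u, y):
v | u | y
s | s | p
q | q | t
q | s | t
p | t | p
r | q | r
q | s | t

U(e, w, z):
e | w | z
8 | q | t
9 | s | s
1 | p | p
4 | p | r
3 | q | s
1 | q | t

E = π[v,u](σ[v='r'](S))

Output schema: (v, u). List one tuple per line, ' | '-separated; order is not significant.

Subexpression sizes:
  S → 6
  σ[v='r'](S) → 1
  π[v,u](σ[v='r'](S)) → 1

== RESULT ==
v | u
r | q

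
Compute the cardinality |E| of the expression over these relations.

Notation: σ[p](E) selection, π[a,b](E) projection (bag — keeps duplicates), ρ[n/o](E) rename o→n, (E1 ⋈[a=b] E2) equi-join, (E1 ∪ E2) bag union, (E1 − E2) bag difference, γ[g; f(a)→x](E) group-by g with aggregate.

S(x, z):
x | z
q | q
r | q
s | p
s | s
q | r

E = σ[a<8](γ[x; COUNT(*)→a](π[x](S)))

Per-node cardinality:
  S → 5
  π[x](S) → 5
  γ[x; COUNT(*)→a](π[x](S)) → 3
  σ[a<8](γ[x; COUNT(*)→a](π[x](S))) → 3

|E| = 3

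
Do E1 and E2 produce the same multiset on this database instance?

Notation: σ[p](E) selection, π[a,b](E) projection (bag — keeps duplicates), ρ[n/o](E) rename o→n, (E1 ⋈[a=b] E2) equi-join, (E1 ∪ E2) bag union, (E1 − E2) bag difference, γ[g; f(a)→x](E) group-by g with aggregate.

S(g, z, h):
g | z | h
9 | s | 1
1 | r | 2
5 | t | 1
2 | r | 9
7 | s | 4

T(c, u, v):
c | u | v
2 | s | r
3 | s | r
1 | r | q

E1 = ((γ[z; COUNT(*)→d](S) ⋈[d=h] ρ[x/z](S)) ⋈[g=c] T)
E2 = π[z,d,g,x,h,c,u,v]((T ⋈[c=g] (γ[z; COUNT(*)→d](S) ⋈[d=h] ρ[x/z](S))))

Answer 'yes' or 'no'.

E1 per-node cardinality:
  S → 5
  γ[z; COUNT(*)→d](S) → 3
  S → 5
  ρ[x/z](S) → 5
  (γ[z; COUNT(*)→d](S) ⋈[d=h] ρ[x/z](S)) → 4
  T → 3
  ((γ[z; COUNT(*)→d](S) ⋈[d=h] ρ[x/z](S)) ⋈[g=c] T) → 2
E2 per-node cardinality:
  T → 3
  S → 5
  γ[z; COUNT(*)→d](S) → 3
  S → 5
  ρ[x/z](S) → 5
  (γ[z; COUNT(*)→d](S) ⋈[d=h] ρ[x/z](S)) → 4
  (T ⋈[c=g] (γ[z; COUNT(*)→d](S) ⋈[d=h] ρ[x/z](S))) → 2
  π[z,d,g,x,h,c,u,v]((T ⋈[c=g] (γ[z; COUNT(*)→d](S) ⋈[d=h] ρ[x/z](S)))) → 2

E1 and E2 produce the same multiset:
z | d | g | x | h | c | u | v
r | 2 | 1 | r | 2 | 1 | r | q
s | 2 | 1 | r | 2 | 1 | r | q

yes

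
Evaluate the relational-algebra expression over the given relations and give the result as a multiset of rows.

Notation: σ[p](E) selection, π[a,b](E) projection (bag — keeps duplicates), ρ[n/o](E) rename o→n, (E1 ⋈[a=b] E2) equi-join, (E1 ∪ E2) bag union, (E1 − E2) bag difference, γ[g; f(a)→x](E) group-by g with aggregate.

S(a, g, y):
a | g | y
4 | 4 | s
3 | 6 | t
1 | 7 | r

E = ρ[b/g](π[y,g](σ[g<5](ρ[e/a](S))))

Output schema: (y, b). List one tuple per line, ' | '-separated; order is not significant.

Stepwise |·|:
  S → 3
  ρ[e/a](S) → 3
  σ[g<5](ρ[e/a](S)) → 1
  π[y,g](σ[g<5](ρ[e/a](S))) → 1
  ρ[b/g](π[y,g](σ[g<5](ρ[e/a](S)))) → 1

== RESULT ==
y | b
s | 4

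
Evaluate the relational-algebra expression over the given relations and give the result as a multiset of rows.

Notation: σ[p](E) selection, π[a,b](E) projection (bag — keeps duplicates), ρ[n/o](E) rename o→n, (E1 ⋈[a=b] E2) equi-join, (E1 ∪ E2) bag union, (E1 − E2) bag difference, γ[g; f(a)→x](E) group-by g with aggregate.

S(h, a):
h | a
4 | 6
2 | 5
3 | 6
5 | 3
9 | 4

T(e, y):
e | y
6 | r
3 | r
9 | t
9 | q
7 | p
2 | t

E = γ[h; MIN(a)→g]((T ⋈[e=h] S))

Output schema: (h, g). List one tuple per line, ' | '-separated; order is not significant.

Stepwise |·|:
  T → 6
  S → 5
  (T ⋈[e=h] S) → 4
  γ[h; MIN(a)→g]((T ⋈[e=h] S)) → 3

== RESULT ==
h | g
2 | 5
3 | 6
9 | 4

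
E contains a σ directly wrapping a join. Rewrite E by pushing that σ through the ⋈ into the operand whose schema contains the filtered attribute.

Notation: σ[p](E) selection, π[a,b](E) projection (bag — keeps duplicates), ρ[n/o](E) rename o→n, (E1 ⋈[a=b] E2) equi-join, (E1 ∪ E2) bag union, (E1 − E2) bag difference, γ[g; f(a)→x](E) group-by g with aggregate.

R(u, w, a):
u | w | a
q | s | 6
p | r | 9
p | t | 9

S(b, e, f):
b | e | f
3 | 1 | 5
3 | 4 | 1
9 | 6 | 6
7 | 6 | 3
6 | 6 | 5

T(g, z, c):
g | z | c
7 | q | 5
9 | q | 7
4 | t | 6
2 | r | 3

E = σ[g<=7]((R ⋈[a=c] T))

σ filters on g, owned by the right side.
E' = (R ⋈[a=c] σ[g<=7](T))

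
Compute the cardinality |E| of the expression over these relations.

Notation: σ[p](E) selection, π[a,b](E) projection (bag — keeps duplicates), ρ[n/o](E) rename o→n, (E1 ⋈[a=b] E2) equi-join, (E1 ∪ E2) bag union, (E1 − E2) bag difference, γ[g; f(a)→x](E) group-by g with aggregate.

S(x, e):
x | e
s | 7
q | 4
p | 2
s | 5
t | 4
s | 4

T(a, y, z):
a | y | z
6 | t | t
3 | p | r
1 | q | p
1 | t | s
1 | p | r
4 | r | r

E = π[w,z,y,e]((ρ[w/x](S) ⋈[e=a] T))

Subexpression sizes:
  S → 6
  ρ[w/x](S) → 6
  T → 6
  (ρ[w/x](S) ⋈[e=a] T) → 3
  π[w,z,y,e]((ρ[w/x](S) ⋈[e=a] T)) → 3

|E| = 3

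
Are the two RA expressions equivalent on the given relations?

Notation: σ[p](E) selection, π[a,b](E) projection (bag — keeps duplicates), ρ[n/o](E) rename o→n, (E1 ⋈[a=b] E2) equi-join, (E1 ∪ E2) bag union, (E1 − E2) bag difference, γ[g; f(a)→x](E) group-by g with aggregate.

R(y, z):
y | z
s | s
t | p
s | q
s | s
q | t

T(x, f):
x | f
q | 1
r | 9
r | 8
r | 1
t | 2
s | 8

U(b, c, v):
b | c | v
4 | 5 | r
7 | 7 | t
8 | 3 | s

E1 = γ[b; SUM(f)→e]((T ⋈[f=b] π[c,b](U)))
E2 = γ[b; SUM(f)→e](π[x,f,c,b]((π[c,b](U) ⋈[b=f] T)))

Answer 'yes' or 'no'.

E1 per-node cardinality:
  T → 6
  U → 3
  π[c,b](U) → 3
  (T ⋈[f=b] π[c,b](U)) → 2
  γ[b; SUM(f)→e]((T ⋈[f=b] π[c,b](U))) → 1
E2 per-node cardinality:
  U → 3
  π[c,b](U) → 3
  T → 6
  (π[c,b](U) ⋈[b=f] T) → 2
  π[x,f,c,b]((π[c,b](U) ⋈[b=f] T)) → 2
  γ[b; SUM(f)→e](π[x,f,c,b]((π[c,b](U) ⋈[b=f] T))) → 1

E1 and E2 produce the same multiset:
b | e
8 | 16

yes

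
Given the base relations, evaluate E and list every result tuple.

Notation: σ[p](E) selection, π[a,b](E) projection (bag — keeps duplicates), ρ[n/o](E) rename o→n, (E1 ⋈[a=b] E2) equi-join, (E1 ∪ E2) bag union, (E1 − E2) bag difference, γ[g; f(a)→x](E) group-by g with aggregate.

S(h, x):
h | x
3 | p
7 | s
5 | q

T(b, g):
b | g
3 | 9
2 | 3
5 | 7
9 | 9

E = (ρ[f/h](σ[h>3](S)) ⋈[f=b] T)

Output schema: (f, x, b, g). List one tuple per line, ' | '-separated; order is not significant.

Subexpression sizes:
  S → 3
  σ[h>3](S) → 2
  ρ[f/h](σ[h>3](S)) → 2
  T → 4
  (ρ[f/h](σ[h>3](S)) ⋈[f=b] T) → 1

== RESULT ==
f | x | b | g
5 | q | 5 | 7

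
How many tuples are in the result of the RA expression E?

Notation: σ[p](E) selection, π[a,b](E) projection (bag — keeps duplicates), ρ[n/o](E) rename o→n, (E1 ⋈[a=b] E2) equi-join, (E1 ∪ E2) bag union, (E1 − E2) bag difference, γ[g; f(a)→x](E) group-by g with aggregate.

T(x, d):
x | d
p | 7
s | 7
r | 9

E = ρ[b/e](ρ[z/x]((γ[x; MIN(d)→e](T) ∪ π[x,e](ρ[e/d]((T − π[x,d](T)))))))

Subexpression sizes:
  T → 3
  γ[x; MIN(d)→e](T) → 3
  T → 3
  T → 3
  π[x,d](T) → 3
  (T − π[x,d](T)) → 0
  ρ[e/d]((T − π[x,d](T))) → 0
  π[x,e](ρ[e/d]((T − π[x,d](T)))) → 0
  (γ[x; MIN(d)→e](T) ∪ π[x,e](ρ[e/d]((T − π[x,d](T))))) → 3
  ρ[z/x]((γ[x; MIN(d)→e](T) ∪ π[x,e](ρ[e/d]((T − π[x,d](T)))))) → 3
  ρ[b/e](ρ[z/x]((γ[x; MIN(d)→e](T) ∪ π[x,e](ρ[e/d]((T − π[x,d](T))))))) → 3

|E| = 3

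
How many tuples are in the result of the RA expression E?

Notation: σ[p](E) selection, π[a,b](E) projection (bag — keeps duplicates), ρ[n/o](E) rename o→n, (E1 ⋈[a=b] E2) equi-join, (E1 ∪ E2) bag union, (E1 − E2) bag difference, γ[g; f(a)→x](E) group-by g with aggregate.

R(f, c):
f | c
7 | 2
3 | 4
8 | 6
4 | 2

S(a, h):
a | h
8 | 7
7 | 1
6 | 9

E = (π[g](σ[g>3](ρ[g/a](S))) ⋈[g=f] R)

Row counts bottom-up:
  S → 3
  ρ[g/a](S) → 3
  σ[g>3](ρ[g/a](S)) → 3
  π[g](σ[g>3](ρ[g/a](S))) → 3
  R → 4
  (π[g](σ[g>3](ρ[g/a](S))) ⋈[g=f] R) → 2

|E| = 2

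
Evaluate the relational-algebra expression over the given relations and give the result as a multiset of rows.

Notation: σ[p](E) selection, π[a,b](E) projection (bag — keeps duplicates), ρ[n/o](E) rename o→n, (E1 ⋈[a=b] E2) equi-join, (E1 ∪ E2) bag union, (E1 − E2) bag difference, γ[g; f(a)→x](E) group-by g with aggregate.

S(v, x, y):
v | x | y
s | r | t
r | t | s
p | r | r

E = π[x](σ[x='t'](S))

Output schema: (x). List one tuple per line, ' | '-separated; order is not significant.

Subexpression sizes:
  S → 3
  σ[x='t'](S) → 1
  π[x](σ[x='t'](S)) → 1

== RESULT ==
x
t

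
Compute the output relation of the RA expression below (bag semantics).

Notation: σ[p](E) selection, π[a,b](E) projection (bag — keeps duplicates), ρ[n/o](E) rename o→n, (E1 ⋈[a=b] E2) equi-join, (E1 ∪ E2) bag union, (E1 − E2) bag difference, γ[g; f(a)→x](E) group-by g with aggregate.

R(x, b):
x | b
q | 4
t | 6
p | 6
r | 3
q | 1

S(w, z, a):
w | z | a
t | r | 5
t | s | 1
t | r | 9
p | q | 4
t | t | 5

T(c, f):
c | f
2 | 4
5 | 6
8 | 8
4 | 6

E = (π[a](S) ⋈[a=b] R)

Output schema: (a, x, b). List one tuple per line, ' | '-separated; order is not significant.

Per-node cardinality:
  S → 5
  π[a](S) → 5
  R → 5
  (π[a](S) ⋈[a=b] R) → 2

== RESULT ==
a | x | b
1 | q | 1
4 | q | 4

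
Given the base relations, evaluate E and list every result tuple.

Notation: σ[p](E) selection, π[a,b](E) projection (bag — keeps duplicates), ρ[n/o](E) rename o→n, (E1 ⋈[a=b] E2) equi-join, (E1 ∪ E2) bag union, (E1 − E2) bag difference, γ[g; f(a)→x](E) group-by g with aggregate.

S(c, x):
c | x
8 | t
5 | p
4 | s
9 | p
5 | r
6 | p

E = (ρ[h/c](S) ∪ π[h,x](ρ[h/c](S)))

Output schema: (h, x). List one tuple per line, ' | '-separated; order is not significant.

Subexpression sizes:
  S → 6
  ρ[h/c](S) → 6
  S → 6
  ρ[h/c](S) → 6
  π[h,x](ρ[h/c](S)) → 6
  (ρ[h/c](S) ∪ π[h,x](ρ[h/c](S))) → 12

== RESULT ==
h | x
4 | s
4 | s
5 | p
5 | p
5 | r
5 | r
6 | p
6 | p
8 | t
8 | t
9 | p
9 | p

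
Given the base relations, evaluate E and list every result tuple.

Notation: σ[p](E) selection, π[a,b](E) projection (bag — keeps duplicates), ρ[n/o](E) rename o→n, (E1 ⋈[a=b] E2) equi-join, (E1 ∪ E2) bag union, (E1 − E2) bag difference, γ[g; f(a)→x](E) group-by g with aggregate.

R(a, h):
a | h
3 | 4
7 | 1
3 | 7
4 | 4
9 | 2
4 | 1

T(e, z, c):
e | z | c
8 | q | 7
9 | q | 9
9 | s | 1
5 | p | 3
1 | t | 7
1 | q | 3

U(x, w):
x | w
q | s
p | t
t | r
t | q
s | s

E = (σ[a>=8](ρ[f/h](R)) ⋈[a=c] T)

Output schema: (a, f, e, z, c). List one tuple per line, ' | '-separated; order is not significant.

Stepwise |·|:
  R → 6
  ρ[f/h](R) → 6
  σ[a>=8](ρ[f/h](R)) → 1
  T → 6
  (σ[a>=8](ρ[f/h](R)) ⋈[a=c] T) → 1

== RESULT ==
a | f | e | z | c
9 | 2 | 9 | q | 9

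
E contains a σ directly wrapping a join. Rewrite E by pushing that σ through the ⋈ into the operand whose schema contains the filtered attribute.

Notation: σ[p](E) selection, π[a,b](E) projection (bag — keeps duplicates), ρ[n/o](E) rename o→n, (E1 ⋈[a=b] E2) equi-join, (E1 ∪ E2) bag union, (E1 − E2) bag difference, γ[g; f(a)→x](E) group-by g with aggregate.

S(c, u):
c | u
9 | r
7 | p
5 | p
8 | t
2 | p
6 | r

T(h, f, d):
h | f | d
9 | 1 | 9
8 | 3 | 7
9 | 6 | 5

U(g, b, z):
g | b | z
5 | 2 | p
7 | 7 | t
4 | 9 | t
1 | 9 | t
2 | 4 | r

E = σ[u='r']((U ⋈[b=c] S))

σ filters on u, owned by the right side.
E' = (U ⋈[b=c] σ[u='r'](S))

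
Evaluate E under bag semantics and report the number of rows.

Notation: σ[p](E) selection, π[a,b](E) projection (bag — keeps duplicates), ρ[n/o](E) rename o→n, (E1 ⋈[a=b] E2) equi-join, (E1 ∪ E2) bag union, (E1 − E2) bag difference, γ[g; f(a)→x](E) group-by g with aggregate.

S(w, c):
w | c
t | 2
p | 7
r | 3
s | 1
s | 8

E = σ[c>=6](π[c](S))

Stepwise |·|:
  S → 5
  π[c](S) → 5
  σ[c>=6](π[c](S)) → 2

|E| = 2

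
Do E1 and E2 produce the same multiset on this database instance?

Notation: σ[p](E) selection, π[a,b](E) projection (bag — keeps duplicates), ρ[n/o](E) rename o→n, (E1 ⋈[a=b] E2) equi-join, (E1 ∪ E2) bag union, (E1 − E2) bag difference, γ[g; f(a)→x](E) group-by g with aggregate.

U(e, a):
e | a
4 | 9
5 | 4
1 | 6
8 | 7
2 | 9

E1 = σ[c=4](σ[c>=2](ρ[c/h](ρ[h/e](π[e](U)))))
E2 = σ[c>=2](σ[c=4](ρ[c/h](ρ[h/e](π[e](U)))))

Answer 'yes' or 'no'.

E1 per-node cardinality:
  U → 5
  π[e](U) → 5
  ρ[h/e](π[e](U)) → 5
  ρ[c/h](ρ[h/e](π[e](U))) → 5
  σ[c>=2](ρ[c/h](ρ[h/e](π[e](U)))) → 4
  σ[c=4](σ[c>=2](ρ[c/h](ρ[h/e](π[e](U))))) → 1
E2 per-node cardinality:
  U → 5
  π[e](U) → 5
  ρ[h/e](π[e](U)) → 5
  ρ[c/h](ρ[h/e](π[e](U))) → 5
  σ[c=4](ρ[c/h](ρ[h/e](π[e](U)))) → 1
  σ[c>=2](σ[c=4](ρ[c/h](ρ[h/e](π[e](U))))) → 1

E1 and E2 produce the same multiset:
c
4

yes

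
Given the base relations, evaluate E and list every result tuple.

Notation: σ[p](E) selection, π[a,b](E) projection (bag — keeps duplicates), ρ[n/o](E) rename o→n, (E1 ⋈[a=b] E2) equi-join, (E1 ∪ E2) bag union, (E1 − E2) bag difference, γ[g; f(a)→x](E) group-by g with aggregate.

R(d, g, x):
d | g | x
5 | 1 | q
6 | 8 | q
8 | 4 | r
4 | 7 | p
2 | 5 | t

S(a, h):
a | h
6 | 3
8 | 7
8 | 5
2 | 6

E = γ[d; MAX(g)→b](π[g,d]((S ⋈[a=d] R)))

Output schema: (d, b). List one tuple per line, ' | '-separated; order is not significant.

Row counts bottom-up:
  S → 4
  R → 5
  (S ⋈[a=d] R) → 4
  π[g,d]((S ⋈[a=d] R)) → 4
  γ[d; MAX(g)→b](π[g,d]((S ⋈[a=d] R))) → 3

== RESULT ==
d | b
2 | 5
6 | 8
8 | 4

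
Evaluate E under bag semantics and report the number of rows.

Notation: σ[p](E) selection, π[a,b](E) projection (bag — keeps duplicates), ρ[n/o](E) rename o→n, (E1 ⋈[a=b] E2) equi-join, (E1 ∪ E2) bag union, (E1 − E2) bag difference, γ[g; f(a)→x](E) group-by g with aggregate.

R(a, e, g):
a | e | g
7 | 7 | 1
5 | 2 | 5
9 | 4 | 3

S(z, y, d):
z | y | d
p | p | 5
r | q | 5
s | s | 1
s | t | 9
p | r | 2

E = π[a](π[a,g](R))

Stepwise |·|:
  R → 3
  π[a,g](R) → 3
  π[a](π[a,g](R)) → 3

|E| = 3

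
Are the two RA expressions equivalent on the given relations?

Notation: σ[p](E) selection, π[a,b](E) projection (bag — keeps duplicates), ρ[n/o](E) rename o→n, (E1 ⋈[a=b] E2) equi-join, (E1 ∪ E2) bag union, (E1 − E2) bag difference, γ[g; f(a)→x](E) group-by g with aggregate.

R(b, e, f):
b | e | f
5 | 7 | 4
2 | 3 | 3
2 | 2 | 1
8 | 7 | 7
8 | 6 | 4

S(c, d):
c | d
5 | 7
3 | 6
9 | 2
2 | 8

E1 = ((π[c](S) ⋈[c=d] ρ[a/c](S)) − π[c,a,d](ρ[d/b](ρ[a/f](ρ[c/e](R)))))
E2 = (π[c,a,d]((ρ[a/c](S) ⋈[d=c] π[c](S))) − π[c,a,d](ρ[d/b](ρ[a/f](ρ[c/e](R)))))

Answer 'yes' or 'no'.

E1 row counts bottom-up:
  S → 4
  π[c](S) → 4
  S → 4
  ρ[a/c](S) → 4
  (π[c](S) ⋈[c=d] ρ[a/c](S)) → 1
  R → 5
  ρ[c/e](R) → 5
  ρ[a/f](ρ[c/e](R)) → 5
  ρ[d/b](ρ[a/f](ρ[c/e](R))) → 5
  π[c,a,d](ρ[d/b](ρ[a/f](ρ[c/e](R)))) → 5
  ((π[c](S) ⋈[c=d] ρ[a/c](S)) − π[c,a,d](ρ[d/b](ρ[a/f](ρ[c/e](R))))) → 1
E2 row counts bottom-up:
  S → 4
  ρ[a/c](S) → 4
  S → 4
  π[c](S) → 4
  (ρ[a/c](S) ⋈[d=c] π[c](S)) → 1
  π[c,a,d]((ρ[a/c](S) ⋈[d=c] π[c](S))) → 1
  R → 5
  ρ[c/e](R) → 5
  ρ[a/f](ρ[c/e](R)) → 5
  ρ[d/b](ρ[a/f](ρ[c/e](R))) → 5
  π[c,a,d](ρ[d/b](ρ[a/f](ρ[c/e](R)))) → 5
  (π[c,a,d]((ρ[a/c](S) ⋈[d=c] π[c](S))) − π[c,a,d](ρ[d/b](ρ[a/f](ρ[c/e](R))))) → 1

E1 and E2 produce the same multiset:
c | a | d
2 | 9 | 2

yes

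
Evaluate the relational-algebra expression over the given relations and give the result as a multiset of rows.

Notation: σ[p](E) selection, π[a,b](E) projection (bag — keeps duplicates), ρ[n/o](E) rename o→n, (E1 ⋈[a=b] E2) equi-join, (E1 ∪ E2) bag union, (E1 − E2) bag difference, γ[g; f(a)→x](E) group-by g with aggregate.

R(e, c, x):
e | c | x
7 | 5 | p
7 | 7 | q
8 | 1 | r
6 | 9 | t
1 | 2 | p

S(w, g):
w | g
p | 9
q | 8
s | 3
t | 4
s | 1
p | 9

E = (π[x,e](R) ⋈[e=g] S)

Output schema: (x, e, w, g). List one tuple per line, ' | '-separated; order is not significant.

Subexpression sizes:
  R → 5
  π[x,e](R) → 5
  S → 6
  (π[x,e](R) ⋈[e=g] S) → 2

== RESULT ==
x | e | w | g
p | 1 | s | 1
r | 8 | q | 8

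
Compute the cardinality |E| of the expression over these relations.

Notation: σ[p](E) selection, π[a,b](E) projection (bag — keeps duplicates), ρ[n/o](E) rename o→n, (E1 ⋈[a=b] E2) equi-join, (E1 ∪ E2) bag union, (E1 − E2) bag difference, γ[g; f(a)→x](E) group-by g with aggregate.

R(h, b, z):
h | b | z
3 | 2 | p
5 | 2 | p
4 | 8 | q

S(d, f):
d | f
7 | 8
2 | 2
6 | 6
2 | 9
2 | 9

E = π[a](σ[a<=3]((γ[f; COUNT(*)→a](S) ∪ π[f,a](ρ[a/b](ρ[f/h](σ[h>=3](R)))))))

Stepwise |·|:
  S → 5
  γ[f; COUNT(*)→a](S) → 4
  R → 3
  σ[h>=3](R) → 3
  ρ[f/h](σ[h>=3](R)) → 3
  ρ[a/b](ρ[f/h](σ[h>=3](R))) → 3
  π[f,a](ρ[a/b](ρ[f/h](σ[h>=3](R)))) → 3
  (γ[f; COUNT(*)→a](S) ∪ π[f,a](ρ[a/b](ρ[f/h](σ[h>=3](R))))) → 7
  σ[a<=3]((γ[f; COUNT(*)→a](S) ∪ π[f,a](ρ[a/b](ρ[f/h](σ[h>=3](R)))))) → 6
  π[a](σ[a<=3]((γ[f; COUNT(*)→a](S) ∪ π[f,a](ρ[a/b](ρ[f/h](σ[h>=3](R))))))) → 6

|E| = 6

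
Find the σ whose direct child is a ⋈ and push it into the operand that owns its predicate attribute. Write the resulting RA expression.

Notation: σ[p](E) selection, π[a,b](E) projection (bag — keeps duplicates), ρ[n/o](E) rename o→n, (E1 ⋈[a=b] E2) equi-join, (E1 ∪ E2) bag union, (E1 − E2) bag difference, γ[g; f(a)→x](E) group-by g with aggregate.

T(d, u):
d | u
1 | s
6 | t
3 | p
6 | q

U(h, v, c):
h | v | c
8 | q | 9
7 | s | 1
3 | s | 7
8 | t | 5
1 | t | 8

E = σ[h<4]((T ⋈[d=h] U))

σ filters on h, owned by the right side.
E' = (T ⋈[d=h] σ[h<4](U))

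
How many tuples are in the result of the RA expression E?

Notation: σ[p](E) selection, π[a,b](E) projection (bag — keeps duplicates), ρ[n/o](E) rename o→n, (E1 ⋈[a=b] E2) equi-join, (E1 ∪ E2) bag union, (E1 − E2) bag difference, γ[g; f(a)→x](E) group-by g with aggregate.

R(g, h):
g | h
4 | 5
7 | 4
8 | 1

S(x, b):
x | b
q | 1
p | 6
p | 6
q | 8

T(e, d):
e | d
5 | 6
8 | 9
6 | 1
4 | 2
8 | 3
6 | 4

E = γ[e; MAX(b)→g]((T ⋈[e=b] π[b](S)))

Row counts bottom-up:
  T → 6
  S → 4
  π[b](S) → 4
  (T ⋈[e=b] π[b](S)) → 6
  γ[e; MAX(b)→g]((T ⋈[e=b] π[b](S))) → 2

|E| = 2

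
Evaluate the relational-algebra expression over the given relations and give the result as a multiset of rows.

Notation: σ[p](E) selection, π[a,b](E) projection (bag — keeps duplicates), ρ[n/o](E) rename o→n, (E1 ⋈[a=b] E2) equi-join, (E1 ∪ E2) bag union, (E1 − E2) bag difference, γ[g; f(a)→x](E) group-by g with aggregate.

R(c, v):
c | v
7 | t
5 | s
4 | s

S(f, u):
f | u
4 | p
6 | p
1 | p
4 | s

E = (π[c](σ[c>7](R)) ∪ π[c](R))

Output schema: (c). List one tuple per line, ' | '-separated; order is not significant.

Row counts bottom-up:
  R → 3
  σ[c>7](R) → 0
  π[c](σ[c>7](R)) → 0
  R → 3
  π[c](R) → 3
  (π[c](σ[c>7](R)) ∪ π[c](R)) → 3

== RESULT ==
c
4
5
7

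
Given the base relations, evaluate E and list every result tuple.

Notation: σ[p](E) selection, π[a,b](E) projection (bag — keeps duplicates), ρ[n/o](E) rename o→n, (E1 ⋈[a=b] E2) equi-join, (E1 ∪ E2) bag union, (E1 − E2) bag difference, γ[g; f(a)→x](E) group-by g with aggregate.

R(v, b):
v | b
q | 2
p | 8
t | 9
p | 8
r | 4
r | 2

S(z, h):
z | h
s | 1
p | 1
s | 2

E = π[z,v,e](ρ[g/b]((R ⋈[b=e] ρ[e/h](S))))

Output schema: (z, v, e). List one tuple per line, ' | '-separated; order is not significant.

Stepwise |·|:
  R → 6
  S → 3
  ρ[e/h](S) → 3
  (R ⋈[b=e] ρ[e/h](S)) → 2
  ρ[g/b]((R ⋈[b=e] ρ[e/h](S))) → 2
  π[z,v,e](ρ[g/b]((R ⋈[b=e] ρ[e/h](S)))) → 2

== RESULT ==
z | v | e
s | q | 2
s | r | 2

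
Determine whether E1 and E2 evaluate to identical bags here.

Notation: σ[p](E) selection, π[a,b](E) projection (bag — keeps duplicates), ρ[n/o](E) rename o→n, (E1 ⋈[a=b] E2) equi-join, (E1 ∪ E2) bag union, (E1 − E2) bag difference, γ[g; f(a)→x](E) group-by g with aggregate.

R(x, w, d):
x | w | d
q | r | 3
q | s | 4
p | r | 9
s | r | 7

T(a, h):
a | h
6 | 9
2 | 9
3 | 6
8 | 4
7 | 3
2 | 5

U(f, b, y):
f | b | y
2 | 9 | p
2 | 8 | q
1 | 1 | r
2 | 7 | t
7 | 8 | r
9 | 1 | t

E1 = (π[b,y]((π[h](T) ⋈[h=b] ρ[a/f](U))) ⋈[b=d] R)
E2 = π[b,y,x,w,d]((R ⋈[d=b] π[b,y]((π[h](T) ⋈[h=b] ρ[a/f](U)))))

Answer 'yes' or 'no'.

E1 row counts bottom-up:
  T → 6
  π[h](T) → 6
  U → 6
  ρ[a/f](U) → 6
  (π[h](T) ⋈[h=b] ρ[a/f](U)) → 2
  π[b,y]((π[h](T) ⋈[h=b] ρ[a/f](U))) → 2
  R → 4
  (π[b,y]((π[h](T) ⋈[h=b] ρ[a/f](U))) ⋈[b=d] R) → 2
E2 row counts bottom-up:
  R → 4
  T → 6
  π[h](T) → 6
  U → 6
  ρ[a/f](U) → 6
  (π[h](T) ⋈[h=b] ρ[a/f](U)) → 2
  π[b,y]((π[h](T) ⋈[h=b] ρ[a/f](U))) → 2
  (R ⋈[d=b] π[b,y]((π[h](T) ⋈[h=b] ρ[a/f](U)))) → 2
  π[b,y,x,w,d]((R ⋈[d=b] π[b,y]((π[h](T) ⋈[h=b] ρ[a/f](U))))) → 2

E1 and E2 produce the same multiset:
b | y | x | w | d
9 | p | p | r | 9
9 | p | p | r | 9

yes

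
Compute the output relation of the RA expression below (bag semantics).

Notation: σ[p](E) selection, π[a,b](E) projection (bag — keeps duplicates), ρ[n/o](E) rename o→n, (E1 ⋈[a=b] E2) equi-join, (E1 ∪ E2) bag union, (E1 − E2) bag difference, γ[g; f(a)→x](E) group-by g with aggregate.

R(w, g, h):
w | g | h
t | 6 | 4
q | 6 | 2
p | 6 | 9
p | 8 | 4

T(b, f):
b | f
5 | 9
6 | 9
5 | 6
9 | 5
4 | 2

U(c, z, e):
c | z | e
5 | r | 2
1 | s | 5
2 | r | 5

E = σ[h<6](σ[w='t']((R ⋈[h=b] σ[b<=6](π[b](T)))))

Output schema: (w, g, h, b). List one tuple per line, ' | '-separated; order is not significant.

Per-node cardinality:
  R → 4
  T → 5
  π[b](T) → 5
  σ[b<=6](π[b](T)) → 4
  (R ⋈[h=b] σ[b<=6](π[b](T))) → 2
  σ[w='t']((R ⋈[h=b] σ[b<=6](π[b](T)))) → 1
  σ[h<6](σ[w='t']((R ⋈[h=b] σ[b<=6](π[b](T))))) → 1

== RESULT ==
w | g | h | b
t | 6 | 4 | 4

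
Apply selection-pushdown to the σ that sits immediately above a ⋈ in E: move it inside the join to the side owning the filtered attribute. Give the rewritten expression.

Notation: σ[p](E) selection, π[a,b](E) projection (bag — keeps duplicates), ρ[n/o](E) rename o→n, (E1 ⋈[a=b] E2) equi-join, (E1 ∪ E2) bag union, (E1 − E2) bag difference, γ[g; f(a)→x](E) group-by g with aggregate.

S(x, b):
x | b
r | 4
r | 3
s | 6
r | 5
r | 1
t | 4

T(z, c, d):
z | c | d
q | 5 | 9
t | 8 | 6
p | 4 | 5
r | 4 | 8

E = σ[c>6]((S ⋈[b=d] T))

σ filters on c, owned by the right side.
E' = (S ⋈[b=d] σ[c>6](T))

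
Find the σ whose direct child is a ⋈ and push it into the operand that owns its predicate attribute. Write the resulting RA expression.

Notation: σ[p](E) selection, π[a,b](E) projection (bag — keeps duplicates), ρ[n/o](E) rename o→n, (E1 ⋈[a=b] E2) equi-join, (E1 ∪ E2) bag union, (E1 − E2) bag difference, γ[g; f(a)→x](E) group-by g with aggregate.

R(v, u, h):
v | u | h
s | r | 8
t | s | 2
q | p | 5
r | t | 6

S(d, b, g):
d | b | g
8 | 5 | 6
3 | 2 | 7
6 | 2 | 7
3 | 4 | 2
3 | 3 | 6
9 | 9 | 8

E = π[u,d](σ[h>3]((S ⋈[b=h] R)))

σ filters on h, owned by the right side.
E' = π[u,d]((S ⋈[b=h] σ[h>3](R)))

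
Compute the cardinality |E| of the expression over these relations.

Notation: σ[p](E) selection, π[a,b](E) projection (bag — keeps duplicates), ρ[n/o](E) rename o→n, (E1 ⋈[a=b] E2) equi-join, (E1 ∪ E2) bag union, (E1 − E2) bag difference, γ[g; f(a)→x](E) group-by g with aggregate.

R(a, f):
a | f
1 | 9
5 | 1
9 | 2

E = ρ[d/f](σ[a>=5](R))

Row counts bottom-up:
  R → 3
  σ[a>=5](R) → 2
  ρ[d/f](σ[a>=5](R)) → 2

|E| = 2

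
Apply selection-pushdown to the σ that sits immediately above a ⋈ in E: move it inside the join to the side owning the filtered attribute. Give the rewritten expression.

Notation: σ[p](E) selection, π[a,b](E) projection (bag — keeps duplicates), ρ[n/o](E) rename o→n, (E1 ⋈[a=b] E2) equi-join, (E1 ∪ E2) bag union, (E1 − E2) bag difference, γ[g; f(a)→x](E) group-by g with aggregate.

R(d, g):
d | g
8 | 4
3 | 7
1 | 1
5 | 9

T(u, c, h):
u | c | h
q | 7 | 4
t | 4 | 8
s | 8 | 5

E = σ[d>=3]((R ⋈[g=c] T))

σ filters on d, owned by the left side.
E' = (σ[d>=3](R) ⋈[g=c] T)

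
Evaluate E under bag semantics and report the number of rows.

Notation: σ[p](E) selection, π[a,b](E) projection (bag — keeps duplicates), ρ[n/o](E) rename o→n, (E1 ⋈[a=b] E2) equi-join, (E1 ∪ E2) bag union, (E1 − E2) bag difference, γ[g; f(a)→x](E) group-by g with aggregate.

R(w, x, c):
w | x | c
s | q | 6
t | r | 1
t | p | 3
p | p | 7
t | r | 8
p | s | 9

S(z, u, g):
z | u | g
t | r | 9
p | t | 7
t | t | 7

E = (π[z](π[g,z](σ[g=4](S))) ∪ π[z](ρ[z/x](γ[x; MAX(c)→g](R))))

Row counts bottom-up:
  S → 3
  σ[g=4](S) → 0
  π[g,z](σ[g=4](S)) → 0
  π[z](π[g,z](σ[g=4](S))) → 0
  R → 6
  γ[x; MAX(c)→g](R) → 4
  ρ[z/x](γ[x; MAX(c)→g](R)) → 4
  π[z](ρ[z/x](γ[x; MAX(c)→g](R))) → 4
  (π[z](π[g,z](σ[g=4](S))) ∪ π[z](ρ[z/x](γ[x; MAX(c)→g](R)))) → 4

|E| = 4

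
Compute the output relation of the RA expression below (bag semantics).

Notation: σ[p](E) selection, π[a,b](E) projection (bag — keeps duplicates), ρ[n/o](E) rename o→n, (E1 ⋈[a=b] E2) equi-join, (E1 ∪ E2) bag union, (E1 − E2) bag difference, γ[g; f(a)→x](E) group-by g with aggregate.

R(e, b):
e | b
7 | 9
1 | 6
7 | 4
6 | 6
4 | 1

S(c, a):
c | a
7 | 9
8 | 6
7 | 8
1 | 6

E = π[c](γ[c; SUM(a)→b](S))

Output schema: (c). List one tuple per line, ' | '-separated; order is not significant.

Per-node cardinality:
  S → 4
  γ[c; SUM(a)→b](S) → 3
  π[c](γ[c; SUM(a)→b](S)) → 3

== RESULT ==
c
1
7
8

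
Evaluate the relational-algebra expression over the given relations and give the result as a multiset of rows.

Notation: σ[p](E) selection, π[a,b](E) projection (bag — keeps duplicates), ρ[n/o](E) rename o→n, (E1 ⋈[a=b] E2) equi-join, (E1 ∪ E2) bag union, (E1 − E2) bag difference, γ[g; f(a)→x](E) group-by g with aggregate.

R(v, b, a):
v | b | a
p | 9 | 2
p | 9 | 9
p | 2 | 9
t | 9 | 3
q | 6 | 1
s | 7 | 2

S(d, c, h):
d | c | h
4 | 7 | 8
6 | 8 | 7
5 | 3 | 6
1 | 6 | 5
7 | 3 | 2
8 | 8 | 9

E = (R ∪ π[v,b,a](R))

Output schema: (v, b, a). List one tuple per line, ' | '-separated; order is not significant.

Stepwise |·|:
  R → 6
  R → 6
  π[v,b,a](R) → 6
  (R ∪ π[v,b,a](R)) → 12

== RESULT ==
v | b | a
p | 2 | 9
p | 2 | 9
p | 9 | 2
p | 9 | 2
p | 9 | 9
p | 9 | 9
q | 6 | 1
q | 6 | 1
s | 7 | 2
s | 7 | 2
t | 9 | 3
t | 9 | 3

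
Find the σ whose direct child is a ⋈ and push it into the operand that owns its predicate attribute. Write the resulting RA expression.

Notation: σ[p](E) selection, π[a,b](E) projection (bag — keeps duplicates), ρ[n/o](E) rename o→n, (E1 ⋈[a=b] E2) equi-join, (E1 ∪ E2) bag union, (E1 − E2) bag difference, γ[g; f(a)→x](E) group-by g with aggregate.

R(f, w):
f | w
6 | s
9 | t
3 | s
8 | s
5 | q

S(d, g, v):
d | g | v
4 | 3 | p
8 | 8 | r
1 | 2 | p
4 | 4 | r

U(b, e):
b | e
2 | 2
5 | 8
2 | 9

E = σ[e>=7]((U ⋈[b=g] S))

σ filters on e, owned by the left side.
E' = (σ[e>=7](U) ⋈[b=g] S)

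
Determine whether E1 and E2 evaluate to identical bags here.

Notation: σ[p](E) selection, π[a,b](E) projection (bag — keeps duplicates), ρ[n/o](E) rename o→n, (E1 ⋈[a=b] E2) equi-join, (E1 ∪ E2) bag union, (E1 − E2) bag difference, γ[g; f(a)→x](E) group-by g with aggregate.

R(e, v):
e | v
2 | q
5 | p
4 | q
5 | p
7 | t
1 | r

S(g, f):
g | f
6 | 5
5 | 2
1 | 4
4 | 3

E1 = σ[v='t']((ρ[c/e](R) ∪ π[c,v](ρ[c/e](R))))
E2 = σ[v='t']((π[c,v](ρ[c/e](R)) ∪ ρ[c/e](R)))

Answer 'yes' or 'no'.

E1 stepwise |·|:
  R → 6
  ρ[c/e](R) → 6
  R → 6
  ρ[c/e](R) → 6
  π[c,v](ρ[c/e](R)) → 6
  (ρ[c/e](R) ∪ π[c,v](ρ[c/e](R))) → 12
  σ[v='t']((ρ[c/e](R) ∪ π[c,v](ρ[c/e](R)))) → 2
E2 stepwise |·|:
  R → 6
  ρ[c/e](R) → 6
  π[c,v](ρ[c/e](R)) → 6
  R → 6
  ρ[c/e](R) → 6
  (π[c,v](ρ[c/e](R)) ∪ ρ[c/e](R)) → 12
  σ[v='t']((π[c,v](ρ[c/e](R)) ∪ ρ[c/e](R))) → 2

E1 and E2 produce the same multiset:
c | v
7 | t
7 | t

yes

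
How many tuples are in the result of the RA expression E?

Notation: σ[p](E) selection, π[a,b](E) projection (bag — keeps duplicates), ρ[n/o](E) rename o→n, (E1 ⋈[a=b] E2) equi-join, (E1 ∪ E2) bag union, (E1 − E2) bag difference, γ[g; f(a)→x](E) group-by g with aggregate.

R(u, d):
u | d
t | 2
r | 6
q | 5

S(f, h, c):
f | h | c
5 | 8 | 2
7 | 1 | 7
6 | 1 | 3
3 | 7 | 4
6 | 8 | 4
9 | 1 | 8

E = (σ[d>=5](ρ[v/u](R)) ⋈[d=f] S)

Stepwise |·|:
  R → 3
  ρ[v/u](R) → 3
  σ[d>=5](ρ[v/u](R)) → 2
  S → 6
  (σ[d>=5](ρ[v/u](R)) ⋈[d=f] S) → 3

|E| = 3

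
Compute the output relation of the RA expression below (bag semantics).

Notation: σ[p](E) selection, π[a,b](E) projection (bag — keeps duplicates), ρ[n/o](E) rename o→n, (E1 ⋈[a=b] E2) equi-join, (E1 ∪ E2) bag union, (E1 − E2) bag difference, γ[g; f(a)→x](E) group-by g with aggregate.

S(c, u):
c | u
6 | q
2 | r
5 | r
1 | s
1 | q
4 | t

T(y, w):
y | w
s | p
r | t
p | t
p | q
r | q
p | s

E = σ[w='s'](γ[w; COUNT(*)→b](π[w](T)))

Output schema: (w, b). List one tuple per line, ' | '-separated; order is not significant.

Row counts bottom-up:
  T → 6
  π[w](T) → 6
  γ[w; COUNT(*)→b](π[w](T)) → 4
  σ[w='s'](γ[w; COUNT(*)→b](π[w](T))) → 1

== RESULT ==
w | b
s | 1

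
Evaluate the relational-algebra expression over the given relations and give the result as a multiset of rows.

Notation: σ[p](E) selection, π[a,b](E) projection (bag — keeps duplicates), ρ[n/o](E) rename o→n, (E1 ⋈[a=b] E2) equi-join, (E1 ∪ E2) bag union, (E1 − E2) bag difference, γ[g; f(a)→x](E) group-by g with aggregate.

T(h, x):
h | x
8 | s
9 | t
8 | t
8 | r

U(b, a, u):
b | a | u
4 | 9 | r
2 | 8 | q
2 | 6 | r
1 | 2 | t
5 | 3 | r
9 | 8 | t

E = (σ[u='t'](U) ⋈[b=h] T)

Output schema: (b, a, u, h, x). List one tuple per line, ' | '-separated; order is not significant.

Row counts bottom-up:
  U → 6
  σ[u='t'](U) → 2
  T → 4
  (σ[u='t'](U) ⋈[b=h] T) → 1

== RESULT ==
b | a | u | h | x
9 | 8 | t | 9 | t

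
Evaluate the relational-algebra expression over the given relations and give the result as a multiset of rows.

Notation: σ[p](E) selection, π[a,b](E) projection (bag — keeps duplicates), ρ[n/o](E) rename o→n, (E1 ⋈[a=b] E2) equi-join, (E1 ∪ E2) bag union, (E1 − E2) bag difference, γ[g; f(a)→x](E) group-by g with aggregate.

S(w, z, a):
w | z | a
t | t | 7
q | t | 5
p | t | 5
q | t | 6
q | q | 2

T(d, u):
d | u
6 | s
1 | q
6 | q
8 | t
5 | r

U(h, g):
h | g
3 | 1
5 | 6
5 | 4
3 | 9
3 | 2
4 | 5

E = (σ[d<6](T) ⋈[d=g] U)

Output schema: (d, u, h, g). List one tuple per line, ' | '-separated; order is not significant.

Row counts bottom-up:
  T → 5
  σ[d<6](T) → 2
  U → 6
  (σ[d<6](T) ⋈[d=g] U) → 2

== RESULT ==
d | u | h | g
1 | q | 3 | 1
5 | r | 4 | 5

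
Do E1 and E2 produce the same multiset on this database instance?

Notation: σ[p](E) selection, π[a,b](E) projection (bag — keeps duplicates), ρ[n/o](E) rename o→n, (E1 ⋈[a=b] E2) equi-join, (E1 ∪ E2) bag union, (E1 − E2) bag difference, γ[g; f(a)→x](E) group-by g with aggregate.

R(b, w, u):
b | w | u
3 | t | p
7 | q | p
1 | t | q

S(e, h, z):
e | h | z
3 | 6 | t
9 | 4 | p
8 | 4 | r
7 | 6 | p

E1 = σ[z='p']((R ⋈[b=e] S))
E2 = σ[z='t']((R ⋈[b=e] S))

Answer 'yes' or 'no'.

E1 per-node cardinality:
  R → 3
  S → 4
  (R ⋈[b=e] S) → 2
  σ[z='p']((R ⋈[b=e] S)) → 1
E2 per-node cardinality:
  R → 3
  S → 4
  (R ⋈[b=e] S) → 2
  σ[z='t']((R ⋈[b=e] S)) → 1

E1 result:
b | w | u | e | h | z
7 | q | p | 7 | 6 | p
E2 result:
b | w | u | e | h | z
3 | t | p | 3 | 6 | t
Witness: (3, 't', 'p', 3, 6, 't') appears 0× in E1 but 1× in E2.

no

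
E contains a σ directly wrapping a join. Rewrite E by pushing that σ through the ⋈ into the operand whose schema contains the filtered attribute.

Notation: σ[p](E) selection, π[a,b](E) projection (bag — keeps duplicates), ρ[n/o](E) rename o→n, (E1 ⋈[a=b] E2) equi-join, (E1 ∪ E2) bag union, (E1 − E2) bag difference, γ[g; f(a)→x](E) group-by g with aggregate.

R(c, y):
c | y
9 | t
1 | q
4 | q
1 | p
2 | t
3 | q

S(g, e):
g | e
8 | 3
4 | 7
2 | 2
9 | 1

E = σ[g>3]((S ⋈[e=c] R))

σ filters on g, owned by the left side.
E' = (σ[g>3](S) ⋈[e=c] R)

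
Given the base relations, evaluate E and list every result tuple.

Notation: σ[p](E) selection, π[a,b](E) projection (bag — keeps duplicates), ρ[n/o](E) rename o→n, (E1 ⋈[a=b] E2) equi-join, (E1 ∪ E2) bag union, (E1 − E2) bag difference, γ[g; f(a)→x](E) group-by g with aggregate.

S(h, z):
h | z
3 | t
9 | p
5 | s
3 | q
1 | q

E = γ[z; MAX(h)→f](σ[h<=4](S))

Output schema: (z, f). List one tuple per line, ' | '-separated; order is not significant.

Row counts bottom-up:
  S → 5
  σ[h<=4](S) → 3
  γ[z; MAX(h)→f](σ[h<=4](S)) → 2

== RESULT ==
z | f
q | 3
t | 3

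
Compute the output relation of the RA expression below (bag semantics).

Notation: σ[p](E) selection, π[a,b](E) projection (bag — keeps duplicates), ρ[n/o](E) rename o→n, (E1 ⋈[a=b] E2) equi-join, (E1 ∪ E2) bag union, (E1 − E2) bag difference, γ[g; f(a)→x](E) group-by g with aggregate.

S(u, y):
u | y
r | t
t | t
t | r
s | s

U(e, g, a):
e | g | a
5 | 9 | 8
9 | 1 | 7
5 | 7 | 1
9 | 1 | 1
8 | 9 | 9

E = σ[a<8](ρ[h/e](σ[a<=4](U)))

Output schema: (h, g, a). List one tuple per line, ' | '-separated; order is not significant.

Per-node cardinality:
  U → 5
  σ[a<=4](U) → 2
  ρ[h/e](σ[a<=4](U)) → 2
  σ[a<8](ρ[h/e](σ[a<=4](U))) → 2

== RESULT ==
h | g | a
5 | 7 | 1
9 | 1 | 1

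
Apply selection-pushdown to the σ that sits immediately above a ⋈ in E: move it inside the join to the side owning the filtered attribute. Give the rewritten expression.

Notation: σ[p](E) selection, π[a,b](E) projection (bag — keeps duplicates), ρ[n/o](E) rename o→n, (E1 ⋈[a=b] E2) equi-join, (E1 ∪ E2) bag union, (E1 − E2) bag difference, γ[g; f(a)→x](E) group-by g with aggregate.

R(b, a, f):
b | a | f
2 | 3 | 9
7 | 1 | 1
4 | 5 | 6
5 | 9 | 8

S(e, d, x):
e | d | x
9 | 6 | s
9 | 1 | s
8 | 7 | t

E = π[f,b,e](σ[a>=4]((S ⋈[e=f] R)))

σ filters on a, owned by the right side.
E' = π[f,b,e]((S ⋈[e=f] σ[a>=4](R)))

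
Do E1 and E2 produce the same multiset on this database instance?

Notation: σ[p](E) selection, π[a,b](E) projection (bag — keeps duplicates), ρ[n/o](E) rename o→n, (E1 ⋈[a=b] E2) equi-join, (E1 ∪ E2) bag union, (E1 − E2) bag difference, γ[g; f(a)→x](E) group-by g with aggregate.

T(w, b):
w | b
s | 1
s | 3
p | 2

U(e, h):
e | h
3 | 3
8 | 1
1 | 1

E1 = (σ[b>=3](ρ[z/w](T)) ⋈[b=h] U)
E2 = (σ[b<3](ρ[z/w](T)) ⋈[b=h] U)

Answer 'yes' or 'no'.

E1 row counts bottom-up:
  T → 3
  ρ[z/w](T) → 3
  σ[b>=3](ρ[z/w](T)) → 1
  U → 3
  (σ[b>=3](ρ[z/w](T)) ⋈[b=h] U) → 1
E2 row counts bottom-up:
  T → 3
  ρ[z/w](T) → 3
  σ[b<3](ρ[z/w](T)) → 2
  U → 3
  (σ[b<3](ρ[z/w](T)) ⋈[b=h] U) → 2

E1 result:
z | b | e | h
s | 3 | 3 | 3
E2 result:
z | b | e | h
s | 1 | 1 | 1
s | 1 | 8 | 1
Witness: ('s', 1, 8, 1) appears 0× in E1 but 1× in E2.

no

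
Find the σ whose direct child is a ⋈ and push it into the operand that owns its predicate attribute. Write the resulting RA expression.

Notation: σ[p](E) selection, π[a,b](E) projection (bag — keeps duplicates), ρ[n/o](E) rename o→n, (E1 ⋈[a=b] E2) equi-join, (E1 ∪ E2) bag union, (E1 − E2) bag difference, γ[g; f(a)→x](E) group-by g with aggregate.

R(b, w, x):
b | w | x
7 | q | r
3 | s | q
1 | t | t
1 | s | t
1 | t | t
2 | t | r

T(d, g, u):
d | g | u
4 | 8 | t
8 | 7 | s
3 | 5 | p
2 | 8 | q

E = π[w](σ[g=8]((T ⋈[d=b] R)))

σ filters on g, owned by the left side.
E' = π[w]((σ[g=8](T) ⋈[d=b] R))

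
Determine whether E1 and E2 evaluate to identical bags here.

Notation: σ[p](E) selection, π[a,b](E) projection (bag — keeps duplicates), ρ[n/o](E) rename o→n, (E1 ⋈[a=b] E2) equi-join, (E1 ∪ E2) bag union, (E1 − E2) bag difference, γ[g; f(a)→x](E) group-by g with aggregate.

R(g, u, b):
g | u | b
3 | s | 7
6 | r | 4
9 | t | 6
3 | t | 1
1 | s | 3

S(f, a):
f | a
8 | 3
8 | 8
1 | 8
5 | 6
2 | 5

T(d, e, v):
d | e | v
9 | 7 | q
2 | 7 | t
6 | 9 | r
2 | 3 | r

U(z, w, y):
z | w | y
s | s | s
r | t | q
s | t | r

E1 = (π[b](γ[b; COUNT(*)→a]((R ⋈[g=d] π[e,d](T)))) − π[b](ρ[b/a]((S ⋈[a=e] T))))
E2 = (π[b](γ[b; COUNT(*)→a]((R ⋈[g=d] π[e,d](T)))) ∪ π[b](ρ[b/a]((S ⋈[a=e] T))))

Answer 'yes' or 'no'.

E1 per-node cardinality:
  R → 5
  T → 4
  π[e,d](T) → 4
  (R ⋈[g=d] π[e,d](T)) → 2
  γ[b; COUNT(*)→a]((R ⋈[g=d] π[e,d](T))) → 2
  π[b](γ[b; COUNT(*)→a]((R ⋈[g=d] π[e,d](T)))) → 2
  S → 5
  T → 4
  (S ⋈[a=e] T) → 1
  ρ[b/a]((S ⋈[a=e] T)) → 1
  π[b](ρ[b/a]((S ⋈[a=e] T))) → 1
  (π[b](γ[b; COUNT(*)→a]((R ⋈[g=d] π[e,d](T)))) − π[b](ρ[b/a]((S ⋈[a=e] T)))) → 2
E2 per-node cardinality:
  R → 5
  T → 4
  π[e,d](T) → 4
  (R ⋈[g=d] π[e,d](T)) → 2
  γ[b; COUNT(*)→a]((R ⋈[g=d] π[e,d](T))) → 2
  π[b](γ[b; COUNT(*)→a]((R ⋈[g=d] π[e,d](T)))) → 2
  S → 5
  T → 4
  (S ⋈[a=e] T) → 1
  ρ[b/a]((S ⋈[a=e] T)) → 1
  π[b](ρ[b/a]((S ⋈[a=e] T))) → 1
  (π[b](γ[b; COUNT(*)→a]((R ⋈[g=d] π[e,d](T)))) ∪ π[b](ρ[b/a]((S ⋈[a=e] T)))) → 3

E1 result:
b
4
6
E2 result:
b
3
4
6
Witness: (3,) appears 0× in E1 but 1× in E2.

no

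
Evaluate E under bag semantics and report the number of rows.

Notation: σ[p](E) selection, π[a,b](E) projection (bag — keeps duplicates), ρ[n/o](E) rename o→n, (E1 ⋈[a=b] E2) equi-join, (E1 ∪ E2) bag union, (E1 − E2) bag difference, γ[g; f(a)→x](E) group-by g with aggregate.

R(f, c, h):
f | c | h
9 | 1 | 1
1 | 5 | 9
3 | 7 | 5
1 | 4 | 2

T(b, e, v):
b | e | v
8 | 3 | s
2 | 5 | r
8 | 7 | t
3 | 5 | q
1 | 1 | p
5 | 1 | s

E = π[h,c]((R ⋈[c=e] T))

Stepwise |·|:
  R → 4
  T → 6
  (R ⋈[c=e] T) → 5
  π[h,c]((R ⋈[c=e] T)) → 5

|E| = 5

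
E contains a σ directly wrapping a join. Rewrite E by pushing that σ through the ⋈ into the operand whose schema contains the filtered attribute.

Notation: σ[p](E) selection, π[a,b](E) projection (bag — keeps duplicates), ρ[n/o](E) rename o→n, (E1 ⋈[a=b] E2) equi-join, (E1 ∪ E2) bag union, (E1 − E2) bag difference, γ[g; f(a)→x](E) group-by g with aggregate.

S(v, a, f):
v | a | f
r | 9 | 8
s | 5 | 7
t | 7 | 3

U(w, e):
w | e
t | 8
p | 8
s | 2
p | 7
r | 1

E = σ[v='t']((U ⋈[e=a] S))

σ filters on v, owned by the right side.
E' = (U ⋈[e=a] σ[v='t'](S))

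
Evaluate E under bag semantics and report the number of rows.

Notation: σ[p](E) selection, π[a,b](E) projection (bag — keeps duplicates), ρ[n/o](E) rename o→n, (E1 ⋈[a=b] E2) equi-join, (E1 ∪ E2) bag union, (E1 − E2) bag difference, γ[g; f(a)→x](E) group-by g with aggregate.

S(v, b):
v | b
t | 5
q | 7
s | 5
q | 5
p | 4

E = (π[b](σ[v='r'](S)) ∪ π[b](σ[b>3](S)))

Subexpression sizes:
  S → 5
  σ[v='r'](S) → 0
  π[b](σ[v='r'](S)) → 0
  S → 5
  σ[b>3](S) → 5
  π[b](σ[b>3](S)) → 5
  (π[b](σ[v='r'](S)) ∪ π[b](σ[b>3](S))) → 5

|E| = 5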